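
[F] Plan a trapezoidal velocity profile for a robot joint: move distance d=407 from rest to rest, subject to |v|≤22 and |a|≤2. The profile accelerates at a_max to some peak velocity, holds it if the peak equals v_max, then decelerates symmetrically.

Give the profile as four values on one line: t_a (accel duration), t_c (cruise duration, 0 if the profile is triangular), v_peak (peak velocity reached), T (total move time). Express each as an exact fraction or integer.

(v_max)²/a_max = 22²/2 = 242
407 ≥ 242 → trapezoidal
t_a = 22/2 = 11; v_peak = 22
d_cruise = 407 − 242 = 165; t_c = 165/22 = 15/2
T = 2·11 + 15/2 = 59/2

t_a=11 t_c=15/2 v_peak=22 T=59/2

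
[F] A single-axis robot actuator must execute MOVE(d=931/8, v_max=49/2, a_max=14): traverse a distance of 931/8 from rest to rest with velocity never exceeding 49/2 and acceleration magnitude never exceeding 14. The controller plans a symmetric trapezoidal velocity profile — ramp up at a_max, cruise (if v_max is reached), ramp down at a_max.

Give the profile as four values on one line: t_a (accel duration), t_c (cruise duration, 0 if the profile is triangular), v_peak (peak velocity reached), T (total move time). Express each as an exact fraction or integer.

t_a=7/4 t_c=3 v_peak=49/2 T=13/2

(v_max)²/a_max = (49/2)²/14 = 343/8
931/8 ≥ 343/8 → trapezoidal
t_a = (49/2)/14 = 7/4; v_peak = 49/2
d_cruise = 931/8 − 343/8 = 147/2; t_c = (147/2)/(49/2) = 3
T = 2·7/4 + 3 = 13/2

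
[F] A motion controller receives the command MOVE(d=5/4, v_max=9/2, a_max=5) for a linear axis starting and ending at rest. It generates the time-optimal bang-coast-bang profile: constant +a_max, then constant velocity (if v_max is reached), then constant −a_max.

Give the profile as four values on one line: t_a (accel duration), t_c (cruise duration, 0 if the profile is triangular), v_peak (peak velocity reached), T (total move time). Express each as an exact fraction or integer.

t_a=1/2 t_c=0 v_peak=5/2 T=1

(v_max)²/a_max = (9/2)²/5 = 81/20
5/4 < 81/20 so t_c = 0
v_peak = √(5/4·5) = √(25/4) = 5/2
t_a = (5/2)/5 = 1/2; t_c = 0
T = 2·1/2 = 1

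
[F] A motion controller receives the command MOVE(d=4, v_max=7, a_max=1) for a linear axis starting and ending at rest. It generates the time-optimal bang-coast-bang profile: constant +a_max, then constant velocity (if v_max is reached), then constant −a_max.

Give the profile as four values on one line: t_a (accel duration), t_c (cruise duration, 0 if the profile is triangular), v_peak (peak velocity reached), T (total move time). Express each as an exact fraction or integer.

t_a=2 t_c=0 v_peak=2 T=4

v_max²/a_max = 7²/1 = 49
4 < 49 so t_c = 0
v_peak = √(4·1) = √4 = 2
t_a = 2/1 = 2; t_c = 0
T = 2·2 = 4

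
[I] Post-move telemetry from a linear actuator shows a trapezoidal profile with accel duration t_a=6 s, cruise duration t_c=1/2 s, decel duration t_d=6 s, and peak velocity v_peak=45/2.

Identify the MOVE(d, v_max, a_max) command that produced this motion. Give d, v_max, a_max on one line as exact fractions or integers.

d=585/4 v_max=45/2 a_max=15/4

a_max = (45/2)/6 = 15/4
d_a = ½·45/2·6 = 135/2; d_c = 45/2·1/2 = 45/4
d = 2·135/2 + 45/4 = 585/4
t_c = 1/2 > 0 ⇒ limit active, v_max = 45/2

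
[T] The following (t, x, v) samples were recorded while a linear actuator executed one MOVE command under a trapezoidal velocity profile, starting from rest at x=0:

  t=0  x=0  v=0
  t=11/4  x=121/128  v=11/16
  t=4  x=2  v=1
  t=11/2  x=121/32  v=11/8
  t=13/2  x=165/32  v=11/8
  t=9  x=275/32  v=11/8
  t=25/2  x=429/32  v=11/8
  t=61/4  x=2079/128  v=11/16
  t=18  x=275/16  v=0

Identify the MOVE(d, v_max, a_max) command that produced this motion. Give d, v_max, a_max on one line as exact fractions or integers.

d=275/16 v_max=11/8 a_max=1/4

final state: t=18, x=275/16, v=0 → d = 275/16
a_max = (11/16−0)/(11/4−0) = 1/4
max v = 11/8 over t∈[11/2,25/2] → v_max = 11/8
check: 11/8·(11/2+7) = 275/16 ✓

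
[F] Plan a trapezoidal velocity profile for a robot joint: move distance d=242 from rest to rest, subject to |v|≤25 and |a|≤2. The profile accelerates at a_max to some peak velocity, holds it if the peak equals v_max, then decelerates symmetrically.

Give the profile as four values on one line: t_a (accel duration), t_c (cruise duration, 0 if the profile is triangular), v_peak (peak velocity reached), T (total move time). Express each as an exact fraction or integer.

(v_max)²/a_max = 25²/2 = 625/2
242 < 625/2 ⇒ no cruise
v_peak = √(242·2) = √484 = 22
t_a = 22/2 = 11; t_c = 0
T = 2·11 = 22

t_a=11 t_c=0 v_peak=22 T=22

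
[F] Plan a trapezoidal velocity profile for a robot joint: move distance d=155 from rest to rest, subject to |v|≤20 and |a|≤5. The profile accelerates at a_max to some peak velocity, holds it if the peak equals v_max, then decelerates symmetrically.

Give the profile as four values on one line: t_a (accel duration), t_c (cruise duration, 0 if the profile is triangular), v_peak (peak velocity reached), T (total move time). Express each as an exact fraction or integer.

v_max²/a_max = 20²/5 = 80
155 ≥ 80 → trapezoidal
t_a = 20/5 = 4; v_peak = 20
d_cruise = 155 − 80 = 75; t_c = 75/20 = 15/4
T = 2·4 + 15/4 = 47/4

t_a=4 t_c=15/4 v_peak=20 T=47/4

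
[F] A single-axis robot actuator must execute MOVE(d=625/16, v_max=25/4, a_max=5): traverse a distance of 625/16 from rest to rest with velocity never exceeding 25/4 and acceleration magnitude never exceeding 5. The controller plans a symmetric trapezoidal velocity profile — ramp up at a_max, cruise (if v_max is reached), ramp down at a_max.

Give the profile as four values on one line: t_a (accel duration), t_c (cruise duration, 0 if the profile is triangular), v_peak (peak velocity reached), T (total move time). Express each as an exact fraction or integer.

v_max²/a_max = (25/4)²/5 = 125/16
625/16 ≥ 125/16 ⇒ cruise phase
t_a = (25/4)/5 = 5/4; v_peak = 25/4
d_cruise = 625/16 − 125/16 = 125/4; t_c = (125/4)/(25/4) = 5
T = 2·5/4 + 5 = 15/2

t_a=5/4 t_c=5 v_peak=25/4 T=15/2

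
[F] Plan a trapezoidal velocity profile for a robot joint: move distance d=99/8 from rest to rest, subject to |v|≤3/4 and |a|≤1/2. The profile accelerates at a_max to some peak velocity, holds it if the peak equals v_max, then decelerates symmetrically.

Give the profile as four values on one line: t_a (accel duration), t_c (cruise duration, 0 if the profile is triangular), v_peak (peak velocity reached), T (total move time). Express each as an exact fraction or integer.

t_a=3/2 t_c=15 v_peak=3/4 T=18

vₘ²/aₘ = (3/4)²/(1/2) = 9/8
99/8 ≥ 9/8 ⇒ cruise phase
t_a = (3/4)/(1/2) = 3/2; v_peak = 3/4
d_cruise = 99/8 − 9/8 = 45/4; t_c = (45/4)/(3/4) = 15
T = 2·3/2 + 15 = 18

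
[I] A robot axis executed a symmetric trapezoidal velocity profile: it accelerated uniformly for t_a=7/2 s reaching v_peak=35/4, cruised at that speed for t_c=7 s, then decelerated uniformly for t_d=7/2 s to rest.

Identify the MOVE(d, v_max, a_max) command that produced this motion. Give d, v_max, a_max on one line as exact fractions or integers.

d=735/8 v_max=35/4 a_max=5/2

a_max = (35/4)/(7/2) = 5/2
d_a = ½·35/4·7/2 = 245/16; d_c = 35/4·7 = 245/4
d = 2·245/16 + 245/4 = 735/8
t_c = 7 > 0 → v_max = v_peak = 35/4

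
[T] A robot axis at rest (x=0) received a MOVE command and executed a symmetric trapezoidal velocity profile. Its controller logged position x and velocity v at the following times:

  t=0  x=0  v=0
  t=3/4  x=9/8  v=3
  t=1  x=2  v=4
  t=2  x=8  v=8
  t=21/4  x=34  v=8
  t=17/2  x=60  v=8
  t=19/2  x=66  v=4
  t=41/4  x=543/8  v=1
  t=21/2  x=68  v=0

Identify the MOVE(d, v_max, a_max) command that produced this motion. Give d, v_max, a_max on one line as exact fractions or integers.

final state: t=21/2, x=68, v=0 → d = 68
a_max = (3−0)/(3/4−0) = 4
max v = 8 over t∈[2,17/2] → v_max = 8
check: 8·(2+13/2) = 68 ✓

d=68 v_max=8 a_max=4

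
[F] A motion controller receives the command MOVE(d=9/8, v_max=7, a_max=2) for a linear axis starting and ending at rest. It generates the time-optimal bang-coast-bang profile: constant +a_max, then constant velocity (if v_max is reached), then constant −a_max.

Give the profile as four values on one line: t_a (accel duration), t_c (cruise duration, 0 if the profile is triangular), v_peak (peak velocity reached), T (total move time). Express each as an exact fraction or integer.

vₘ²/aₘ = 7²/2 = 49/2
9/8 < 49/2 → triangular
v_peak = √(9/8·2) = √(9/4) = 3/2
t_a = (3/2)/2 = 3/4; t_c = 0
T = 2·3/4 = 3/2

t_a=3/4 t_c=0 v_peak=3/2 T=3/2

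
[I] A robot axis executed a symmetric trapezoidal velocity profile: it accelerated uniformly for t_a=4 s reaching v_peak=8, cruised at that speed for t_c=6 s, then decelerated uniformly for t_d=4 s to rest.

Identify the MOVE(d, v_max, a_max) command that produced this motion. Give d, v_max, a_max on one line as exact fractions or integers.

a_max = 8/4 = 2
d_a = ½·8·4 = 16; d_c = 8·6 = 48
d = 2·16 + 48 = 80
t_c = 6 > 0 ⇒ limit active, v_max = 8

d=80 v_max=8 a_max=2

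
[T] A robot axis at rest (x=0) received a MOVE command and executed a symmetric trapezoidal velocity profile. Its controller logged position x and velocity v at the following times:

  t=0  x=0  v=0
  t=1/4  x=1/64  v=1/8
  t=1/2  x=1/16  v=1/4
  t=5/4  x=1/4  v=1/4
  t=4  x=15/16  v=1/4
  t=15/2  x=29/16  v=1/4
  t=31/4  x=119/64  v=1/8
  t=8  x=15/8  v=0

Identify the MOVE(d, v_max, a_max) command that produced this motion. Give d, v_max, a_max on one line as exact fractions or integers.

d=15/8 v_max=1/4 a_max=1/2

final state: t=8, x=15/8, v=0 → d = 15/8
a_max = (1/8−0)/(1/4−0) = 1/2
max v = 1/4 over t∈[1/2,15/2] → v_max = 1/4
check: 1/4·(1/2+7) = 15/8 ✓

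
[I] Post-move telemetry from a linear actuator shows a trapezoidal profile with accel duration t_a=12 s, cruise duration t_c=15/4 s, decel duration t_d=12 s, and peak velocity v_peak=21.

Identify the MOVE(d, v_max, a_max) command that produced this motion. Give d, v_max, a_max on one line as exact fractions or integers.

d=1323/4 v_max=21 a_max=7/4

a_max = 21/12 = 7/4
d_a = ½·21·12 = 126; d_c = 21·15/4 = 315/4
d = 2·126 + 315/4 = 1323/4
t_c = 15/4 > 0 so v_max = 21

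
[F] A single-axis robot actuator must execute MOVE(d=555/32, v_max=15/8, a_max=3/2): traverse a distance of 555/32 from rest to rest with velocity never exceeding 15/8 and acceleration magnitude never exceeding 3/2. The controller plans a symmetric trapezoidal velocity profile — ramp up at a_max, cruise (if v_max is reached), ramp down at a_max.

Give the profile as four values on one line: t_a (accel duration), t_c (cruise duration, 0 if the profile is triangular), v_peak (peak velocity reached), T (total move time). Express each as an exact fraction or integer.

t_a=5/4 t_c=8 v_peak=15/8 T=21/2

vₘ²/aₘ = (15/8)²/(3/2) = 75/32
555/32 ≥ 75/32 ⇒ cruise phase
t_a = (15/8)/(3/2) = 5/4; v_peak = 15/8
d_cruise = 555/32 − 75/32 = 15; t_c = 15/(15/8) = 8
T = 2·5/4 + 8 = 21/2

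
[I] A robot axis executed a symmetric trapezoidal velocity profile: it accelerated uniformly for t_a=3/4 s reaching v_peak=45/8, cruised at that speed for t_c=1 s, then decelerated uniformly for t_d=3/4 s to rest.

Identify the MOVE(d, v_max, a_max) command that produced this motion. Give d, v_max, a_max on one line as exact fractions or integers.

d=315/32 v_max=45/8 a_max=15/2

a_max = (45/8)/(3/4) = 15/2
d_a = ½·45/8·3/4 = 135/64; d_c = 45/8·1 = 45/8
d = 2·135/64 + 45/8 = 315/32
t_c = 1 > 0 so v_max = 45/8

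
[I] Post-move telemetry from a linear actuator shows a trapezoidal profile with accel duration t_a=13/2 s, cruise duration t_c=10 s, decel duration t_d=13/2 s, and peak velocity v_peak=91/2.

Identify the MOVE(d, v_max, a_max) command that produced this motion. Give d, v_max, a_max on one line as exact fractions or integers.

d=3003/4 v_max=91/2 a_max=7

a_max = (91/2)/(13/2) = 7
d_a = ½·91/2·13/2 = 1183/8; d_c = 91/2·10 = 455
d = 2·1183/8 + 455 = 3003/4
t_c = 10 > 0 → v_max = v_peak = 91/2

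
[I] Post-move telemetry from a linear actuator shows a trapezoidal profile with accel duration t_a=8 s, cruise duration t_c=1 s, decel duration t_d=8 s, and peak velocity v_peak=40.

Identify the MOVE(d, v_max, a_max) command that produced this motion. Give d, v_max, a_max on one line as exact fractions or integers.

a_max = 40/8 = 5
d_a = ½·40·8 = 160; d_c = 40·1 = 40
d = 2·160 + 40 = 360
t_c = 1 > 0 → v_max = v_peak = 40

d=360 v_max=40 a_max=5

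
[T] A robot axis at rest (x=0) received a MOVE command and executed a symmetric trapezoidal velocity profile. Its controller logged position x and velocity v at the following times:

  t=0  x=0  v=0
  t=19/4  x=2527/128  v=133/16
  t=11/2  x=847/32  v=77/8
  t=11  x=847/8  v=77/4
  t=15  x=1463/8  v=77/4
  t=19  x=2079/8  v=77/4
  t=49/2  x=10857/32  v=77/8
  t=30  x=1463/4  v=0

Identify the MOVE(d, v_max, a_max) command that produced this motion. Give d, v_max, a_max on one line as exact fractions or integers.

final state: t=30, x=1463/4, v=0 → d = 1463/4
a_max = (133/16−0)/(19/4−0) = 7/4
max v = 77/4 over t∈[11,19] → v_max = 77/4
check: 77/4·(11+8) = 1463/4 ✓

d=1463/4 v_max=77/4 a_max=7/4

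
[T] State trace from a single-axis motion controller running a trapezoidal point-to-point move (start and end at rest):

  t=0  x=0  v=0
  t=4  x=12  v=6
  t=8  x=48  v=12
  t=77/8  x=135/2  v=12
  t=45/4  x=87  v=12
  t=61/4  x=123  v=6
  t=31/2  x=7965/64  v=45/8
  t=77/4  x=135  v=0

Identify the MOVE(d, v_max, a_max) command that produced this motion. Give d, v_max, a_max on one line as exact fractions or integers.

d=135 v_max=12 a_max=3/2

final state: t=77/4, x=135, v=0 → d = 135
a_max = (6−0)/(4−0) = 3/2
max v = 12 over t∈[8,45/4] → v_max = 12
check: 12·(8+13/4) = 135 ✓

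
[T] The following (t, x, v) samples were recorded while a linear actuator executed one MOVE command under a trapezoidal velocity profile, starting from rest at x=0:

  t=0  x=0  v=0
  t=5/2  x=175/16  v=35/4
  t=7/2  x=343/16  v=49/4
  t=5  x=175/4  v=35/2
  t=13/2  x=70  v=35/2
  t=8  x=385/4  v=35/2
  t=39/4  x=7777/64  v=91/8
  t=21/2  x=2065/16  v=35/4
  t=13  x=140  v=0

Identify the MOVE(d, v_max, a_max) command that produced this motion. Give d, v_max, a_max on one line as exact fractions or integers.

final state: t=13, x=140, v=0 → d = 140
a_max = (35/4−0)/(5/2−0) = 7/2
max v = 35/2 over t∈[5,8] → v_max = 35/2
check: 35/2·(5+3) = 140 ✓

d=140 v_max=35/2 a_max=7/2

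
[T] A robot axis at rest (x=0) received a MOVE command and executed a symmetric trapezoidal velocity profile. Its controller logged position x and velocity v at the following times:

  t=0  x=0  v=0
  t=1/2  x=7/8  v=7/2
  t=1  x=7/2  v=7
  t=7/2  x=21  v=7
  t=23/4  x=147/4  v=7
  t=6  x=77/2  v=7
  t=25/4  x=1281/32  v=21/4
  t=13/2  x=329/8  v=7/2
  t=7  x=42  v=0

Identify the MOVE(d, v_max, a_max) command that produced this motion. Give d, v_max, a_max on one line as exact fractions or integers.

final state: t=7, x=42, v=0 → d = 42
a_max = (7/2−0)/(1/2−0) = 7
max v = 7 over t∈[1,6] → v_max = 7
check: 7·(1+5) = 42 ✓

d=42 v_max=7 a_max=7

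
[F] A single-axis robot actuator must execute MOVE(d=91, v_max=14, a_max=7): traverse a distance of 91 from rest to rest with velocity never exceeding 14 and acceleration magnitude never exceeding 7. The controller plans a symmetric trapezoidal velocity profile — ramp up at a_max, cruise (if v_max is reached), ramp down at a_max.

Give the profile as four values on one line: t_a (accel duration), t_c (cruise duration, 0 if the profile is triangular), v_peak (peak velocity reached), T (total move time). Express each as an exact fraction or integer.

v_max²/a_max = 14²/7 = 28
91 ≥ 28 ⇒ cruise phase
t_a = 14/7 = 2; v_peak = 14
d_cruise = 91 − 28 = 63; t_c = 63/14 = 9/2
T = 2·2 + 9/2 = 17/2

t_a=2 t_c=9/2 v_peak=14 T=17/2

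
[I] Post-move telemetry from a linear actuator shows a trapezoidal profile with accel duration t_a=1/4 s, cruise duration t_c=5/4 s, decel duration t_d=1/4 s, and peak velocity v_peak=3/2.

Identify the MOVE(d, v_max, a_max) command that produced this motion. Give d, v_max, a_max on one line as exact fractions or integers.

a_max = (3/2)/(1/4) = 6
d_a = ½·3/2·1/4 = 3/16; d_c = 3/2·5/4 = 15/8
d = 2·3/16 + 15/8 = 9/4
t_c = 5/4 > 0 so v_max = 3/2

d=9/4 v_max=3/2 a_max=6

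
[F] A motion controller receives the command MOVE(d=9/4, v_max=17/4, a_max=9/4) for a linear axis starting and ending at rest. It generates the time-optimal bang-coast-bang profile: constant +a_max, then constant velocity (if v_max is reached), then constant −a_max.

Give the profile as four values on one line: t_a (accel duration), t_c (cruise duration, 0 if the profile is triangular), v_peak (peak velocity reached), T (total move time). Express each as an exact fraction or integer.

v_max²/a_max = (17/4)²/(9/4) = 289/36
9/4 < 289/36 so t_c = 0
v_peak = √(9/4·9/4) = √(81/16) = 9/4
t_a = (9/4)/(9/4) = 1; t_c = 0
T = 2·1 = 2

t_a=1 t_c=0 v_peak=9/4 T=2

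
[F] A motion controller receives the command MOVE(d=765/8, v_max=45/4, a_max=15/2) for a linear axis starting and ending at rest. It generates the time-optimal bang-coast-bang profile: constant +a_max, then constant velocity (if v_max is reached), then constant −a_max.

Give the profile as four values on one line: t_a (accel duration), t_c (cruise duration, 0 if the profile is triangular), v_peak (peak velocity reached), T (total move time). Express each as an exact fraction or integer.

(v_max)²/a_max = (45/4)²/(15/2) = 135/8
765/8 ≥ 135/8 → trapezoidal
t_a = (45/4)/(15/2) = 3/2; v_peak = 45/4
d_cruise = 765/8 − 135/8 = 315/4; t_c = (315/4)/(45/4) = 7
T = 2·3/2 + 7 = 10

t_a=3/2 t_c=7 v_peak=45/4 T=10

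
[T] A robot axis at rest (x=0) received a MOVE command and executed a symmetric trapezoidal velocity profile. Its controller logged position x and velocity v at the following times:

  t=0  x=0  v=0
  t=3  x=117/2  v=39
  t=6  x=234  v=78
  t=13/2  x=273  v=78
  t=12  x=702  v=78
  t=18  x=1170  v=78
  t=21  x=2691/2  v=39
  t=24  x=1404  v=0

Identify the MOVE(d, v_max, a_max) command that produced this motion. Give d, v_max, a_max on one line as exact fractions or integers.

d=1404 v_max=78 a_max=13

final state: t=24, x=1404, v=0 → d = 1404
a_max = (39−0)/(3−0) = 13
max v = 78 over t∈[6,18] → v_max = 78
check: 78·(6+12) = 1404 ✓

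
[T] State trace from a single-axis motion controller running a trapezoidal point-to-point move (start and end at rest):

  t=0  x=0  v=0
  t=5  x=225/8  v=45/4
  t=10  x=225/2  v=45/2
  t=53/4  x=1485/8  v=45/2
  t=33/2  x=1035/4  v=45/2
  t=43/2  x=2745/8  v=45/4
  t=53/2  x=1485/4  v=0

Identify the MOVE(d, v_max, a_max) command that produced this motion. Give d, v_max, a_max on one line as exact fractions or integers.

d=1485/4 v_max=45/2 a_max=9/4

final state: t=53/2, x=1485/4, v=0 → d = 1485/4
a_max = (45/4−0)/(5−0) = 9/4
max v = 45/2 over t∈[10,33/2] → v_max = 45/2
check: 45/2·(10+13/2) = 1485/4 ✓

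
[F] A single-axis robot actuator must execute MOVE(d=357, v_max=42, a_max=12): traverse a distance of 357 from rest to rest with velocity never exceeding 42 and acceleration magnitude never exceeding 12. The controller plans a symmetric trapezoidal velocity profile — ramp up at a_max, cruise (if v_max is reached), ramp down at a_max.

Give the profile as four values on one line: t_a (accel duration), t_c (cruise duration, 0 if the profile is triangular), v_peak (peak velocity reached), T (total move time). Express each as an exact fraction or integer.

t_a=7/2 t_c=5 v_peak=42 T=12

vₘ²/aₘ = 42²/12 = 147
357 ≥ 147 so v_max reached
t_a = 42/12 = 7/2; v_peak = 42
d_cruise = 357 − 147 = 210; t_c = 210/42 = 5
T = 2·7/2 + 5 = 12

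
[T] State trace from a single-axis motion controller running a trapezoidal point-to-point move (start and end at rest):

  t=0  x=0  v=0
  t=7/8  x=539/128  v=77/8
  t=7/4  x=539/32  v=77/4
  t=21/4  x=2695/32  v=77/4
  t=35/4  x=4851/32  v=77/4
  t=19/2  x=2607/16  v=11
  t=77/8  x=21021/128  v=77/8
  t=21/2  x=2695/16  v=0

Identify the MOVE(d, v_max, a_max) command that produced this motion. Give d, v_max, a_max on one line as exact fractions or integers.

d=2695/16 v_max=77/4 a_max=11

final state: t=21/2, x=2695/16, v=0 → d = 2695/16
a_max = (77/8−0)/(7/8−0) = 11
max v = 77/4 over t∈[7/4,35/4] → v_max = 77/4
check: 77/4·(7/4+7) = 2695/16 ✓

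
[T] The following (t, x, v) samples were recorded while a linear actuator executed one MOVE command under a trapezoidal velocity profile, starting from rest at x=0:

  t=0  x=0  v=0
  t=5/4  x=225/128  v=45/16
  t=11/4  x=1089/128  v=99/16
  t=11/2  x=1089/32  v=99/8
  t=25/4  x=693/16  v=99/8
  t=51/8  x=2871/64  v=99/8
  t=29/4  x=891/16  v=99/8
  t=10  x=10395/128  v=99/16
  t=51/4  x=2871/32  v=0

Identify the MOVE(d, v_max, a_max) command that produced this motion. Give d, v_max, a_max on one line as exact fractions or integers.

final state: t=51/4, x=2871/32, v=0 → d = 2871/32
a_max = (45/16−0)/(5/4−0) = 9/4
max v = 99/8 over t∈[11/2,29/4] → v_max = 99/8
check: 99/8·(11/2+7/4) = 2871/32 ✓

d=2871/32 v_max=99/8 a_max=9/4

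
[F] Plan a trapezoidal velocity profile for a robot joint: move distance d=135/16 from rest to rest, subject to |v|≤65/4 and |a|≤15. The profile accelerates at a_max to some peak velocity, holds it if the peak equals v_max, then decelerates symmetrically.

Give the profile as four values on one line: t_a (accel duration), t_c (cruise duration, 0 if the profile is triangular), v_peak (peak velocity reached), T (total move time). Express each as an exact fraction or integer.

(v_max)²/a_max = (65/4)²/15 = 845/48
135/16 < 845/48 so t_c = 0
v_peak = √(135/16·15) = √(2025/16) = 45/4
t_a = (45/4)/15 = 3/4; t_c = 0
T = 2·3/4 = 3/2

t_a=3/4 t_c=0 v_peak=45/4 T=3/2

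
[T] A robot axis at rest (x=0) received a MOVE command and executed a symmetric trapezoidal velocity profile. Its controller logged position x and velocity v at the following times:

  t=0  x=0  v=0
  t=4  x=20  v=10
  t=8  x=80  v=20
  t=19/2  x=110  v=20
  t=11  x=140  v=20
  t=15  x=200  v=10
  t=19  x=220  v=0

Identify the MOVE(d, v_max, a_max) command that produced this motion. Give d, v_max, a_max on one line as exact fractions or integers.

final state: t=19, x=220, v=0 → d = 220
a_max = (10−0)/(4−0) = 5/2
max v = 20 over t∈[8,11] → v_max = 20
check: 20·(8+3) = 220 ✓

d=220 v_max=20 a_max=5/2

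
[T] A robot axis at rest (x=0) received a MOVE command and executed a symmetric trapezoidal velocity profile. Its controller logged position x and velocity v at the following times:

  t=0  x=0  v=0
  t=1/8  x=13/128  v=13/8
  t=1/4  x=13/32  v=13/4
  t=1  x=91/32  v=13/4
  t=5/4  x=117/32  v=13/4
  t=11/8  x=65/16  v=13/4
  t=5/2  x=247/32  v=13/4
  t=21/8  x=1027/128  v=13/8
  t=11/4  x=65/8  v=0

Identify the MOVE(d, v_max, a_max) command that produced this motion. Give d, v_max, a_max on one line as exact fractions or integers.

final state: t=11/4, x=65/8, v=0 → d = 65/8
a_max = (13/8−0)/(1/8−0) = 13
max v = 13/4 over t∈[1/4,5/2] → v_max = 13/4
check: 13/4·(1/4+9/4) = 65/8 ✓

d=65/8 v_max=13/4 a_max=13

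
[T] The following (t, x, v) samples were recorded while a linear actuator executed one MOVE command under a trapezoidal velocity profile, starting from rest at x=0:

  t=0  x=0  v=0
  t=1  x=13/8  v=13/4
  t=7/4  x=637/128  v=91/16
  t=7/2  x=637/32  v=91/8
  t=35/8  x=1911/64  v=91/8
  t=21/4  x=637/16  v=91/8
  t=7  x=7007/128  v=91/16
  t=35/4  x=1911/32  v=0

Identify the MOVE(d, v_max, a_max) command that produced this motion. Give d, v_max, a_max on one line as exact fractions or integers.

final state: t=35/4, x=1911/32, v=0 → d = 1911/32
a_max = (13/4−0)/(1−0) = 13/4
max v = 91/8 over t∈[7/2,21/4] → v_max = 91/8
check: 91/8·(7/2+7/4) = 1911/32 ✓

d=1911/32 v_max=91/8 a_max=13/4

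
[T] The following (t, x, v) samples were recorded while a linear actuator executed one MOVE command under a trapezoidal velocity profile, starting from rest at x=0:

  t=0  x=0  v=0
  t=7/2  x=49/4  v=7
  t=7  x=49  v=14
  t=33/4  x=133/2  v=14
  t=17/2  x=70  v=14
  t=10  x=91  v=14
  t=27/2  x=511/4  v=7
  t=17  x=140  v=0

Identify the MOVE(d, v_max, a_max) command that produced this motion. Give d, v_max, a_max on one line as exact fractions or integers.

d=140 v_max=14 a_max=2

final state: t=17, x=140, v=0 → d = 140
a_max = (7−0)/(7/2−0) = 2
max v = 14 over t∈[7,10] → v_max = 14
check: 14·(7+3) = 140 ✓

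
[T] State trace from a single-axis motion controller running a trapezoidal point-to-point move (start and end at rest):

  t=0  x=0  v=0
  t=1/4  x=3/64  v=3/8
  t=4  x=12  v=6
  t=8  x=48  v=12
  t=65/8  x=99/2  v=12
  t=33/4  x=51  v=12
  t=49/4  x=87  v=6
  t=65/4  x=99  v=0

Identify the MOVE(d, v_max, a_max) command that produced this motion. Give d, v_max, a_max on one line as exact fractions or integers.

final state: t=65/4, x=99, v=0 → d = 99
a_max = (3/8−0)/(1/4−0) = 3/2
max v = 12 over t∈[8,33/4] → v_max = 12
check: 12·(8+1/4) = 99 ✓

d=99 v_max=12 a_max=3/2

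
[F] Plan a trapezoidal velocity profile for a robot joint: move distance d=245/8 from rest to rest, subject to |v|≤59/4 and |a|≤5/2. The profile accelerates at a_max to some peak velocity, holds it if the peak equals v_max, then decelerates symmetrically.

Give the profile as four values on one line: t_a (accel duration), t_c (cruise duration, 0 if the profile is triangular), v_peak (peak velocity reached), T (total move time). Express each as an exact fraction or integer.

vₘ²/aₘ = (59/4)²/(5/2) = 3481/40
245/8 < 3481/40 so t_c = 0
v_peak = √(245/8·5/2) = √(1225/16) = 35/4
t_a = (35/4)/(5/2) = 7/2; t_c = 0
T = 2·7/2 = 7

t_a=7/2 t_c=0 v_peak=35/4 T=7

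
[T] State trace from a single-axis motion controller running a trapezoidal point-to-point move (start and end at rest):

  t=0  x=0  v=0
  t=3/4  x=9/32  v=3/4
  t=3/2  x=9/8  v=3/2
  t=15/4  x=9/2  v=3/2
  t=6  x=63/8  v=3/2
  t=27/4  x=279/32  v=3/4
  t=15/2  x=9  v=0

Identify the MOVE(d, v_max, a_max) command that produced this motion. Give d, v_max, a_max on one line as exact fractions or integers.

d=9 v_max=3/2 a_max=1

final state: t=15/2, x=9, v=0 → d = 9
a_max = (3/4−0)/(3/4−0) = 1
max v = 3/2 over t∈[3/2,6] → v_max = 3/2
check: 3/2·(3/2+9/2) = 9 ✓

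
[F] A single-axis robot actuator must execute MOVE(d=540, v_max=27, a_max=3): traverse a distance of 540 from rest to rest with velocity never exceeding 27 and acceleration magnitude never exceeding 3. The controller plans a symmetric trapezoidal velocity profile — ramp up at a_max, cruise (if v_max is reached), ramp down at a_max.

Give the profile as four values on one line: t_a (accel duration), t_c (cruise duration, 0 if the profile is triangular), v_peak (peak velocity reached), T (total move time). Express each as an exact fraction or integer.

v_max²/a_max = 27²/3 = 243
540 ≥ 243 ⇒ cruise phase
t_a = 27/3 = 9; v_peak = 27
d_cruise = 540 − 243 = 297; t_c = 297/27 = 11
T = 2·9 + 11 = 29

t_a=9 t_c=11 v_peak=27 T=29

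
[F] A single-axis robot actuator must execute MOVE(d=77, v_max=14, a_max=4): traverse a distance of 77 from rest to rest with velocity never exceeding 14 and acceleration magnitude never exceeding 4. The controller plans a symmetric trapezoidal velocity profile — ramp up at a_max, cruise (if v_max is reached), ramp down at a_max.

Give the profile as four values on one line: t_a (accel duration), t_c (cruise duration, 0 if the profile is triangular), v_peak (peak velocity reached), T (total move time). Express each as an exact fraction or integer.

v_max²/a_max = 14²/4 = 49
77 ≥ 49 → trapezoidal
t_a = 14/4 = 7/2; v_peak = 14
d_cruise = 77 − 49 = 28; t_c = 28/14 = 2
T = 2·7/2 + 2 = 9

t_a=7/2 t_c=2 v_peak=14 T=9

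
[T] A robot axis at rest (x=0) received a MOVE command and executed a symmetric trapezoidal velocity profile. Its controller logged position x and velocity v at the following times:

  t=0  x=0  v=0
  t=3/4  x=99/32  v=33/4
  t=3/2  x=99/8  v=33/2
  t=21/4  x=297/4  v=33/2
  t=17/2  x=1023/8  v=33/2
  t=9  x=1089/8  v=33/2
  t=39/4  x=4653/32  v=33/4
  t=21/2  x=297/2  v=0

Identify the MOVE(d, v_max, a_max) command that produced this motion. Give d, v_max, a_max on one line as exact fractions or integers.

d=297/2 v_max=33/2 a_max=11

final state: t=21/2, x=297/2, v=0 → d = 297/2
a_max = (33/4−0)/(3/4−0) = 11
max v = 33/2 over t∈[3/2,9] → v_max = 33/2
check: 33/2·(3/2+15/2) = 297/2 ✓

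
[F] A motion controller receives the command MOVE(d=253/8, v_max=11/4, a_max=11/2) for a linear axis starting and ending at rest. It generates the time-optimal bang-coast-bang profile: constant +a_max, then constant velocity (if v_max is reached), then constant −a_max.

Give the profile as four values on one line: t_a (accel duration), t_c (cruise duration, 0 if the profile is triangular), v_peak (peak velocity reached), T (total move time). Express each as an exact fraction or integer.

vₘ²/aₘ = (11/4)²/(11/2) = 11/8
253/8 ≥ 11/8 so v_max reached
t_a = (11/4)/(11/2) = 1/2; v_peak = 11/4
d_cruise = 253/8 − 11/8 = 121/4; t_c = (121/4)/(11/4) = 11
T = 2·1/2 + 11 = 12

t_a=1/2 t_c=11 v_peak=11/4 T=12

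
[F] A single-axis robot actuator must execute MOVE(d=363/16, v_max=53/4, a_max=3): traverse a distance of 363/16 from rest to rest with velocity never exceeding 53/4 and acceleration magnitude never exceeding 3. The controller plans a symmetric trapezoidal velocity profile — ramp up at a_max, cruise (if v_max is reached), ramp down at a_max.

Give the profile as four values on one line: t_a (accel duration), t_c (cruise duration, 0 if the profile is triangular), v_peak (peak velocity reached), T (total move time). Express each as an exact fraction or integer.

vₘ²/aₘ = (53/4)²/3 = 2809/48
363/16 < 2809/48 → triangular
v_peak = √(363/16·3) = √(1089/16) = 33/4
t_a = (33/4)/3 = 11/4; t_c = 0
T = 2·11/4 = 11/2

t_a=11/4 t_c=0 v_peak=33/4 T=11/2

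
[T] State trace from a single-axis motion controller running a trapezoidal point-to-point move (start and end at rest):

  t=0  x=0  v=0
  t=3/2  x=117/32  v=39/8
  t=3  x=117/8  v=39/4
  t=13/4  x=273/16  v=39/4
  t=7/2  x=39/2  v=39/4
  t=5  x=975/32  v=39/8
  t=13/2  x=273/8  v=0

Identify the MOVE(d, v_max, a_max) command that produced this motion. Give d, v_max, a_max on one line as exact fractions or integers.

d=273/8 v_max=39/4 a_max=13/4

final state: t=13/2, x=273/8, v=0 → d = 273/8
a_max = (39/8−0)/(3/2−0) = 13/4
max v = 39/4 over t∈[3,7/2] → v_max = 39/4
check: 39/4·(3+1/2) = 273/8 ✓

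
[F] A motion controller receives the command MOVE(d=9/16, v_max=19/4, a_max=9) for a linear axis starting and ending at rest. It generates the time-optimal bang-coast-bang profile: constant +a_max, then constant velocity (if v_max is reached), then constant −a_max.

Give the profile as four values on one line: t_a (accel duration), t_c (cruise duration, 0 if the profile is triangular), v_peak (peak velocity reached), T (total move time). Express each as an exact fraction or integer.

t_a=1/4 t_c=0 v_peak=9/4 T=1/2

(v_max)²/a_max = (19/4)²/9 = 361/144
9/16 < 361/144 → triangular
v_peak = √(9/16·9) = √(81/16) = 9/4
t_a = (9/4)/9 = 1/4; t_c = 0
T = 2·1/4 = 1/2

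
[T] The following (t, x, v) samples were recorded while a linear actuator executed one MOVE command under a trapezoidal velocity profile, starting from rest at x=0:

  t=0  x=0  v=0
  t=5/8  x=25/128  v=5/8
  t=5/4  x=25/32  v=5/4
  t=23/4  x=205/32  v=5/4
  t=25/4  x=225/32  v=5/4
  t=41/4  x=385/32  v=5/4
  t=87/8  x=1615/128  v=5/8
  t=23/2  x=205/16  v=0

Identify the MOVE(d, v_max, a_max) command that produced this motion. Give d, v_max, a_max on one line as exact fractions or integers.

final state: t=23/2, x=205/16, v=0 → d = 205/16
a_max = (5/8−0)/(5/8−0) = 1
max v = 5/4 over t∈[5/4,41/4] → v_max = 5/4
check: 5/4·(5/4+9) = 205/16 ✓

d=205/16 v_max=5/4 a_max=1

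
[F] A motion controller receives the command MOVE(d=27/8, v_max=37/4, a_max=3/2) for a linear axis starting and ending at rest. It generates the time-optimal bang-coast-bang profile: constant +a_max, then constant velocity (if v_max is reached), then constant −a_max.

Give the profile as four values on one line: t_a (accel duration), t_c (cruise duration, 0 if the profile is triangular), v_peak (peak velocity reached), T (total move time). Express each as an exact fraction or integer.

(v_max)²/a_max = (37/4)²/(3/2) = 1369/24
27/8 < 1369/24 so t_c = 0
v_peak = √(27/8·3/2) = √(81/16) = 9/4
t_a = (9/4)/(3/2) = 3/2; t_c = 0
T = 2·3/2 = 3

t_a=3/2 t_c=0 v_peak=9/4 T=3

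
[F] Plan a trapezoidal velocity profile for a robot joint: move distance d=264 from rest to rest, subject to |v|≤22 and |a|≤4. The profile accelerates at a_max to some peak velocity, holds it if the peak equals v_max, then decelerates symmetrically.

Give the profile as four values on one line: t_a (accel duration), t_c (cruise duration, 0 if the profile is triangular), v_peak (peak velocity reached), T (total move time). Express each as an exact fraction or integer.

v_max²/a_max = 22²/4 = 121
264 ≥ 121 so v_max reached
t_a = 22/4 = 11/2; v_peak = 22
d_cruise = 264 − 121 = 143; t_c = 143/22 = 13/2
T = 2·11/2 + 13/2 = 35/2

t_a=11/2 t_c=13/2 v_peak=22 T=35/2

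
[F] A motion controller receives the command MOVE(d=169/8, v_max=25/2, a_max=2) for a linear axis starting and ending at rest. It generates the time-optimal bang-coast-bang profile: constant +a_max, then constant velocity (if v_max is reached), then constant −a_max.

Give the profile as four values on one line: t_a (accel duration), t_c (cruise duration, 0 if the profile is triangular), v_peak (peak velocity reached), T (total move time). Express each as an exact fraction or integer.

t_a=13/4 t_c=0 v_peak=13/2 T=13/2

(v_max)²/a_max = (25/2)²/2 = 625/8
169/8 < 625/8 → triangular
v_peak = √(169/8·2) = √(169/4) = 13/2
t_a = (13/2)/2 = 13/4; t_c = 0
T = 2·13/4 = 13/2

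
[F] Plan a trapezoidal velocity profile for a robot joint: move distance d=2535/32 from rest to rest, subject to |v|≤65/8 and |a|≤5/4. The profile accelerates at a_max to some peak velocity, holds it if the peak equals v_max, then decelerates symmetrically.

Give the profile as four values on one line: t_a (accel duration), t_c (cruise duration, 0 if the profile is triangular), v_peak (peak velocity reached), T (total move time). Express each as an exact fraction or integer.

vₘ²/aₘ = (65/8)²/(5/4) = 845/16
2535/32 ≥ 845/16 so v_max reached
t_a = (65/8)/(5/4) = 13/2; v_peak = 65/8
d_cruise = 2535/32 − 845/16 = 845/32; t_c = (845/32)/(65/8) = 13/4
T = 2·13/2 + 13/4 = 65/4

t_a=13/2 t_c=13/4 v_peak=65/8 T=65/4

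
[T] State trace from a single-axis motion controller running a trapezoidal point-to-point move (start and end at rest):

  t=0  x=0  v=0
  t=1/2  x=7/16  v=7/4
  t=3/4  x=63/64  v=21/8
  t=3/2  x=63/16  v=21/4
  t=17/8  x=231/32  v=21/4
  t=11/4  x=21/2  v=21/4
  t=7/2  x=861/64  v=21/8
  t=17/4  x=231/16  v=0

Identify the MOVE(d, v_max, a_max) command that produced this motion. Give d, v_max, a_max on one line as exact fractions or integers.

final state: t=17/4, x=231/16, v=0 → d = 231/16
a_max = (7/4−0)/(1/2−0) = 7/2
max v = 21/4 over t∈[3/2,11/4] → v_max = 21/4
check: 21/4·(3/2+5/4) = 231/16 ✓

d=231/16 v_max=21/4 a_max=7/2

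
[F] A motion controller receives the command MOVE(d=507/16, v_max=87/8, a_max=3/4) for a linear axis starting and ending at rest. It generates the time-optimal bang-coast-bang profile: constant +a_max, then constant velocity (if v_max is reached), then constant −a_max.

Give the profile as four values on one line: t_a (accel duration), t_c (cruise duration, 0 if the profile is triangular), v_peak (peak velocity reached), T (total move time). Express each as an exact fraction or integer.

t_a=13/2 t_c=0 v_peak=39/8 T=13

(v_max)²/a_max = (87/8)²/(3/4) = 2523/16
507/16 < 2523/16 ⇒ no cruise
v_peak = √(507/16·3/4) = √(1521/64) = 39/8
t_a = (39/8)/(3/4) = 13/2; t_c = 0
T = 2·13/2 = 13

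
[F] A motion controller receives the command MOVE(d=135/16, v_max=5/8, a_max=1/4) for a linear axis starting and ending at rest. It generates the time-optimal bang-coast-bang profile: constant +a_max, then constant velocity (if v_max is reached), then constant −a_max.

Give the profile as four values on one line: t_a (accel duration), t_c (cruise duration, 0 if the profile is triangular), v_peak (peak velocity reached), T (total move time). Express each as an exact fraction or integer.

v_max²/a_max = (5/8)²/(1/4) = 25/16
135/16 ≥ 25/16 so v_max reached
t_a = (5/8)/(1/4) = 5/2; v_peak = 5/8
d_cruise = 135/16 − 25/16 = 55/8; t_c = (55/8)/(5/8) = 11
T = 2·5/2 + 11 = 16

t_a=5/2 t_c=11 v_peak=5/8 T=16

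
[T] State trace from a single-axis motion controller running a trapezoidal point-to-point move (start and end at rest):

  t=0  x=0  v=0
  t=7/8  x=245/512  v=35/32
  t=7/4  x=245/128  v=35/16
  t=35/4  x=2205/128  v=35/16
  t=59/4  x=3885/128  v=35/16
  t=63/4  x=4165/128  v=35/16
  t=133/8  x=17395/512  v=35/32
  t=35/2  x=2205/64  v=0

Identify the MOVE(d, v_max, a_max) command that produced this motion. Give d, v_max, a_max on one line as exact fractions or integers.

final state: t=35/2, x=2205/64, v=0 → d = 2205/64
a_max = (35/32−0)/(7/8−0) = 5/4
max v = 35/16 over t∈[7/4,63/4] → v_max = 35/16
check: 35/16·(7/4+14) = 2205/64 ✓

d=2205/64 v_max=35/16 a_max=5/4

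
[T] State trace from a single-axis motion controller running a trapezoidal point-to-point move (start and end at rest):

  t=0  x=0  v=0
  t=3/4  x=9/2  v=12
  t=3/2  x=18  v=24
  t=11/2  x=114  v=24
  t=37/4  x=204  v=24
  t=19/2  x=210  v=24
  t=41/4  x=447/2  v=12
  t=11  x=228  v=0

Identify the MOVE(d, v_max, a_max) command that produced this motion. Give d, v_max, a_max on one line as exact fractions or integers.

final state: t=11, x=228, v=0 → d = 228
a_max = (12−0)/(3/4−0) = 16
max v = 24 over t∈[3/2,19/2] → v_max = 24
check: 24·(3/2+8) = 228 ✓

d=228 v_max=24 a_max=16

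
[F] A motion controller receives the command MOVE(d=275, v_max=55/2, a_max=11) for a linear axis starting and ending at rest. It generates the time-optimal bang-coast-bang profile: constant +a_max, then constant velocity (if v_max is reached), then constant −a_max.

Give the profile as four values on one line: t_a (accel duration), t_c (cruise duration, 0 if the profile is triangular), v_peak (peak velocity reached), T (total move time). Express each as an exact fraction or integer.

(v_max)²/a_max = (55/2)²/11 = 275/4
275 ≥ 275/4 so v_max reached
t_a = (55/2)/11 = 5/2; v_peak = 55/2
d_cruise = 275 − 275/4 = 825/4; t_c = (825/4)/(55/2) = 15/2
T = 2·5/2 + 15/2 = 25/2

t_a=5/2 t_c=15/2 v_peak=55/2 T=25/2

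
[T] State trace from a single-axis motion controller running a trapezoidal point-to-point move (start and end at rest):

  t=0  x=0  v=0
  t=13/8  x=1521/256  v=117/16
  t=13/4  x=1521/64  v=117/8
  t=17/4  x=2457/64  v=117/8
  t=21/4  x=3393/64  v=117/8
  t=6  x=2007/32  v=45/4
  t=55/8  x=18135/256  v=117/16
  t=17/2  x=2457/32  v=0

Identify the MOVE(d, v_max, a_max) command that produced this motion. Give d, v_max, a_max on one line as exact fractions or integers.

final state: t=17/2, x=2457/32, v=0 → d = 2457/32
a_max = (117/16−0)/(13/8−0) = 9/2
max v = 117/8 over t∈[13/4,21/4] → v_max = 117/8
check: 117/8·(13/4+2) = 2457/32 ✓

d=2457/32 v_max=117/8 a_max=9/2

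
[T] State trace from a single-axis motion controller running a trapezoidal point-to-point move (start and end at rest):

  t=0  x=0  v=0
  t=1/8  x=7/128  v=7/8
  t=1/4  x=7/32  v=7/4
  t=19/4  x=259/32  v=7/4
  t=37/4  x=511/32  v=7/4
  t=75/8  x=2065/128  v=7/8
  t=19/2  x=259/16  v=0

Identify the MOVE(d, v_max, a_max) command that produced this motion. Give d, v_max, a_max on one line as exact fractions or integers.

final state: t=19/2, x=259/16, v=0 → d = 259/16
a_max = (7/8−0)/(1/8−0) = 7
max v = 7/4 over t∈[1/4,37/4] → v_max = 7/4
check: 7/4·(1/4+9) = 259/16 ✓

d=259/16 v_max=7/4 a_max=7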